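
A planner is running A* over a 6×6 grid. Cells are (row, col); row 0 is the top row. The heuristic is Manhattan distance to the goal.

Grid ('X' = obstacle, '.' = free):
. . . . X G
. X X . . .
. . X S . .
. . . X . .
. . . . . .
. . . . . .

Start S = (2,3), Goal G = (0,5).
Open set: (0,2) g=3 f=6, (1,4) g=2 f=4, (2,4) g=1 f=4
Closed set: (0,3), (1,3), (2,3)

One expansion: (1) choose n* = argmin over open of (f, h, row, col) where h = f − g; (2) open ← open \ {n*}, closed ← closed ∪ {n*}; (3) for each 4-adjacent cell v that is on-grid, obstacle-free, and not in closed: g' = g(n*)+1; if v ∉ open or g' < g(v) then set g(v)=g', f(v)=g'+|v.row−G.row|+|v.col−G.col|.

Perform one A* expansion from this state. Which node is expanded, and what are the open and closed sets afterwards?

step 1: expand (1,4) (f=4, h=2) → closed; open now [(0,2) g=3 f=6, (1,5) g=3 f=4, (2,4) g=1 f=4]

expanded=(1,4); open=[(0,2) g=3 f=6, (1,5) g=3 f=4, (2,4) g=1 f=4]; closed=[(0,3), (1,3), (1,4), (2,3)]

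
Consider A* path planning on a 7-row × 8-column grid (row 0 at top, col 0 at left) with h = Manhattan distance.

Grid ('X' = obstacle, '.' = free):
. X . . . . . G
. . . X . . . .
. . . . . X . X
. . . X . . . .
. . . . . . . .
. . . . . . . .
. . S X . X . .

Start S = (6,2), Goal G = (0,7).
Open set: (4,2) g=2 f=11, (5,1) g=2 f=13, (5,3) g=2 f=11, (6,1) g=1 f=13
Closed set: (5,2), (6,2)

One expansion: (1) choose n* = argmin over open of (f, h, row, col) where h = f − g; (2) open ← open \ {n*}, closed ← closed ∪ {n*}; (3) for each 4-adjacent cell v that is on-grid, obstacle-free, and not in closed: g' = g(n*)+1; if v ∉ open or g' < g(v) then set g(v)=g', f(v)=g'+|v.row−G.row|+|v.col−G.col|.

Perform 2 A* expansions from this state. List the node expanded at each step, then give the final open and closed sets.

step 1: expand (4,2) (f=11, h=9) → closed; open now [(3,2) g=3 f=11, (4,1) g=3 f=13, (4,3) g=3 f=11, (5,1) g=2 f=13, (5,3) g=2 f=11, (6,1) g=1 f=13]
step 2: expand (3,2) (f=11, h=8) → closed; open now [(2,2) g=4 f=11, (3,1) g=4 f=13, (4,1) g=3 f=13, (4,3) g=3 f=11, (5,1) g=2 f=13, (5,3) g=2 f=11, (6,1) g=1 f=13]

order=[(4,2) → (3,2)]; open=[(2,2) g=4 f=11, (3,1) g=4 f=13, (4,1) g=3 f=13, (4,3) g=3 f=11, (5,1) g=2 f=13, (5,3) g=2 f=11, (6,1) g=1 f=13]; closed=[(3,2), (4,2), (5,2), (6,2)]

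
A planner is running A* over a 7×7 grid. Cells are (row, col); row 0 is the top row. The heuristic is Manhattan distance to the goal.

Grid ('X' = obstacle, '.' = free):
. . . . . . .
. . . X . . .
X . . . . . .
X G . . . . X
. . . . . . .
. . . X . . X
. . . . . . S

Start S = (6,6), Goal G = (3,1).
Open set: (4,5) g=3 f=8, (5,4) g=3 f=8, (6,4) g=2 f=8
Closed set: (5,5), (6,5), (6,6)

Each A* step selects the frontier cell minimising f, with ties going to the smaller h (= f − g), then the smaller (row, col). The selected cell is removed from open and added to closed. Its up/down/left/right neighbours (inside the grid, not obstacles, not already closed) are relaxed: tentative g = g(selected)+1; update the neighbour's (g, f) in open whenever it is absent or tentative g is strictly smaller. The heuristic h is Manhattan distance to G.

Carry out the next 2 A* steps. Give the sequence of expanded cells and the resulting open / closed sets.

step 1: expand (4,5) (f=8, h=5) → closed; open now [(3,5) g=4 f=8, (4,4) g=4 f=8, (4,6) g=4 f=10, (5,4) g=3 f=8, (6,4) g=2 f=8]
step 2: expand (3,5) (f=8, h=4) → closed; open now [(2,5) g=5 f=10, (3,4) g=5 f=8, (4,4) g=4 f=8, (4,6) g=4 f=10, (5,4) g=3 f=8, (6,4) g=2 f=8]

order=[(4,5) → (3,5)]; open=[(2,5) g=5 f=10, (3,4) g=5 f=8, (4,4) g=4 f=8, (4,6) g=4 f=10, (5,4) g=3 f=8, (6,4) g=2 f=8]; closed=[(3,5), (4,5), (5,5), (6,5), (6,6)]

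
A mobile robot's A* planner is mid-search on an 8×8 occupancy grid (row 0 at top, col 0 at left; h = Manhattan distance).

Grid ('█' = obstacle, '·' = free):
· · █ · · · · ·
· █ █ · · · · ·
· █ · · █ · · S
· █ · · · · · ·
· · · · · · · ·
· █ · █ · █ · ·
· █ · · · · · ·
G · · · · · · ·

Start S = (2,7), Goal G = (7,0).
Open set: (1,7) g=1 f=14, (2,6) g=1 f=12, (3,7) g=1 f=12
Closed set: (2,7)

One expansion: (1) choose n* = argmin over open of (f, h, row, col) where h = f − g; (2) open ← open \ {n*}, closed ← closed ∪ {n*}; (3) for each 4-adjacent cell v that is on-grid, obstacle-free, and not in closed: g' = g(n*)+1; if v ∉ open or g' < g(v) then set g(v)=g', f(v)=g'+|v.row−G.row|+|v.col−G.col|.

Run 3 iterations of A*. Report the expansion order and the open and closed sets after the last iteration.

order=[(2,6) → (2,5) → (3,5)]; open=[(1,5) g=3 f=14, (1,6) g=2 f=14, (1,7) g=1 f=14, (3,4) g=4 f=12, (3,6) g=2 f=12, (3,7) g=1 f=12, (4,5) g=4 f=12]; closed=[(2,5), (2,6), (2,7), (3,5)]

step 1: expand (2,6) (f=12, h=11) → closed; open now [(1,6) g=2 f=14, (1,7) g=1 f=14, (2,5) g=2 f=12, (3,6) g=2 f=12, (3,7) g=1 f=12]
step 2: expand (2,5) (f=12, h=10) → closed; open now [(1,5) g=3 f=14, (1,6) g=2 f=14, (1,7) g=1 f=14, (3,5) g=3 f=12, (3,6) g=2 f=12, (3,7) g=1 f=12]
step 3: expand (3,5) (f=12, h=9) → closed; open now [(1,5) g=3 f=14, (1,6) g=2 f=14, (1,7) g=1 f=14, (3,4) g=4 f=12, (3,6) g=2 f=12, (3,7) g=1 f=12, (4,5) g=4 f=12]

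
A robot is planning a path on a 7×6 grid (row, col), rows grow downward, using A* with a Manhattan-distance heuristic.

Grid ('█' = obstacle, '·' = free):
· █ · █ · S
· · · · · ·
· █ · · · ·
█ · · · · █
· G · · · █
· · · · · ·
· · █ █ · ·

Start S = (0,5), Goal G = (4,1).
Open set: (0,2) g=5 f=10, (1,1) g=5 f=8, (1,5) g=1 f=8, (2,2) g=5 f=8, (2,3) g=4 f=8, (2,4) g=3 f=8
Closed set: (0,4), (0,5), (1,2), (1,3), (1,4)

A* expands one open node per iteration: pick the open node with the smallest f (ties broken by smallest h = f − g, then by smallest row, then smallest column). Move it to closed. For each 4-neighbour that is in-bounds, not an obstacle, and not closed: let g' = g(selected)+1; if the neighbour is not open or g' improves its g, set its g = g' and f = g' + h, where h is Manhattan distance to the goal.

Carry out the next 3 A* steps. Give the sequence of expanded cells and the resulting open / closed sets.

step 1: expand (1,1) (f=8, h=3) → closed; open now [(0,2) g=5 f=10, (1,0) g=6 f=10, (1,5) g=1 f=8, (2,2) g=5 f=8, (2,3) g=4 f=8, (2,4) g=3 f=8]
step 2: expand (2,2) (f=8, h=3) → closed; open now [(0,2) g=5 f=10, (1,0) g=6 f=10, (1,5) g=1 f=8, (2,3) g=4 f=8, (2,4) g=3 f=8, (3,2) g=6 f=8]
step 3: expand (3,2) (f=8, h=2) → closed; open now [(0,2) g=5 f=10, (1,0) g=6 f=10, (1,5) g=1 f=8, (2,3) g=4 f=8, (2,4) g=3 f=8, (3,1) g=7 f=8, (3,3) g=7 f=10, (4,2) g=7 f=8]

order=[(1,1) → (2,2) → (3,2)]; open=[(0,2) g=5 f=10, (1,0) g=6 f=10, (1,5) g=1 f=8, (2,3) g=4 f=8, (2,4) g=3 f=8, (3,1) g=7 f=8, (3,3) g=7 f=10, (4,2) g=7 f=8]; closed=[(0,4), (0,5), (1,1), (1,2), (1,3), (1,4), (2,2), (3,2)]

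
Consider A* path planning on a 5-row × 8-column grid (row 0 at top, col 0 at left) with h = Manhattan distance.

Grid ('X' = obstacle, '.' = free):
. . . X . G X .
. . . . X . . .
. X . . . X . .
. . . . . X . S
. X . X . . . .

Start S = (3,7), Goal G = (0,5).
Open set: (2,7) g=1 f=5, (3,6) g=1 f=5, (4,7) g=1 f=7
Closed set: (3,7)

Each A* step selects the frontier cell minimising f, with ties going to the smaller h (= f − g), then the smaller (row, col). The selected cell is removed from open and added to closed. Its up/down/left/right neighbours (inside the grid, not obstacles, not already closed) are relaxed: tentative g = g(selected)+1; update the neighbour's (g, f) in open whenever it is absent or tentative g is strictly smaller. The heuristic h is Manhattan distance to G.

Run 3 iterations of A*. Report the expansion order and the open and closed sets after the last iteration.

order=[(2,7) → (1,7) → (0,7)]; open=[(1,6) g=3 f=5, (2,6) g=2 f=5, (3,6) g=1 f=5, (4,7) g=1 f=7]; closed=[(0,7), (1,7), (2,7), (3,7)]

step 1: expand (2,7) (f=5, h=4) → closed; open now [(1,7) g=2 f=5, (2,6) g=2 f=5, (3,6) g=1 f=5, (4,7) g=1 f=7]
step 2: expand (1,7) (f=5, h=3) → closed; open now [(0,7) g=3 f=5, (1,6) g=3 f=5, (2,6) g=2 f=5, (3,6) g=1 f=5, (4,7) g=1 f=7]
step 3: expand (0,7) (f=5, h=2) → closed; open now [(1,6) g=3 f=5, (2,6) g=2 f=5, (3,6) g=1 f=5, (4,7) g=1 f=7]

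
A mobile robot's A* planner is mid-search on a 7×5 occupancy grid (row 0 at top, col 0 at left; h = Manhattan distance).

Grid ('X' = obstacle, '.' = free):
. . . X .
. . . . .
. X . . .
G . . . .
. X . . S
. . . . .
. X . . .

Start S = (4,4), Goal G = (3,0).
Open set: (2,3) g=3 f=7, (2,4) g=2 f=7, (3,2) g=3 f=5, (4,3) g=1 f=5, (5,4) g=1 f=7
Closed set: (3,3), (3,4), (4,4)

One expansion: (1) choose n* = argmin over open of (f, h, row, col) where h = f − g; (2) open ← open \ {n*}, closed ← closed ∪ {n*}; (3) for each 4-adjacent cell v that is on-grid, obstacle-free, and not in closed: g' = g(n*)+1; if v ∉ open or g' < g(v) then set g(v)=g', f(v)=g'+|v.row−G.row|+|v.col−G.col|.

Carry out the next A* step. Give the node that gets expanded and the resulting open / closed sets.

expanded=(3,2); open=[(2,2) g=4 f=7, (2,3) g=3 f=7, (2,4) g=2 f=7, (3,1) g=4 f=5, (4,2) g=4 f=7, (4,3) g=1 f=5, (5,4) g=1 f=7]; closed=[(3,2), (3,3), (3,4), (4,4)]

step 1: expand (3,2) (f=5, h=2) → closed; open now [(2,2) g=4 f=7, (2,3) g=3 f=7, (2,4) g=2 f=7, (3,1) g=4 f=5, (4,2) g=4 f=7, (4,3) g=1 f=5, (5,4) g=1 f=7]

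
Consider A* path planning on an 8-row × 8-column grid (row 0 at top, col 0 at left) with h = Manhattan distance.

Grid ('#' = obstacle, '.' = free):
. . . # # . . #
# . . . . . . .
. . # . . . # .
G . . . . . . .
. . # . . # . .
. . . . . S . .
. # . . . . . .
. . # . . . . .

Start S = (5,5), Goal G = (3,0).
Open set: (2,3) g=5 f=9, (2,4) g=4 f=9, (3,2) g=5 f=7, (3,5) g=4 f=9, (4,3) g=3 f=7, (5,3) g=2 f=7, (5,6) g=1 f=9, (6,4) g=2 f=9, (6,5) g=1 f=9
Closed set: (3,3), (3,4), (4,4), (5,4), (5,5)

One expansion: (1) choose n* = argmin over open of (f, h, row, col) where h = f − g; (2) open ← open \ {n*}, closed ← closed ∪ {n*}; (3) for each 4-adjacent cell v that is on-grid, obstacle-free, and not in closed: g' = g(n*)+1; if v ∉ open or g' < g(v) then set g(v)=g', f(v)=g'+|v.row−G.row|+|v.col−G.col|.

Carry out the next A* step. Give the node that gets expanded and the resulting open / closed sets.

step 1: expand (3,2) (f=7, h=2) → closed; open now [(2,3) g=5 f=9, (2,4) g=4 f=9, (3,1) g=6 f=7, (3,5) g=4 f=9, (4,3) g=3 f=7, (5,3) g=2 f=7, (5,6) g=1 f=9, (6,4) g=2 f=9, (6,5) g=1 f=9]

expanded=(3,2); open=[(2,3) g=5 f=9, (2,4) g=4 f=9, (3,1) g=6 f=7, (3,5) g=4 f=9, (4,3) g=3 f=7, (5,3) g=2 f=7, (5,6) g=1 f=9, (6,4) g=2 f=9, (6,5) g=1 f=9]; closed=[(3,2), (3,3), (3,4), (4,4), (5,4), (5,5)]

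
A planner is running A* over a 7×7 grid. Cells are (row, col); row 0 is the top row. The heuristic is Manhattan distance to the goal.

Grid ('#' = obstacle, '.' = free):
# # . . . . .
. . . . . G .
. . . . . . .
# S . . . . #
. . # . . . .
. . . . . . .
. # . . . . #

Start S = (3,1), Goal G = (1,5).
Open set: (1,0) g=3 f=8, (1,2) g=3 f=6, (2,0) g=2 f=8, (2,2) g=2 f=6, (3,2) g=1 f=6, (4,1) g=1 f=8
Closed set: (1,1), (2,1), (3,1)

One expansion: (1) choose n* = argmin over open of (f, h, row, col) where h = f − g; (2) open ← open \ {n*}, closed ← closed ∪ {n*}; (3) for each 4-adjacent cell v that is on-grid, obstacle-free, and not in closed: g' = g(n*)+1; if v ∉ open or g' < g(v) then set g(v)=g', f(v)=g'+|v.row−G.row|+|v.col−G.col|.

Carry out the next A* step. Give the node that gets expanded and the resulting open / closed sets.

expanded=(1,2); open=[(0,2) g=4 f=8, (1,0) g=3 f=8, (1,3) g=4 f=6, (2,0) g=2 f=8, (2,2) g=2 f=6, (3,2) g=1 f=6, (4,1) g=1 f=8]; closed=[(1,1), (1,2), (2,1), (3,1)]

step 1: expand (1,2) (f=6, h=3) → closed; open now [(0,2) g=4 f=8, (1,0) g=3 f=8, (1,3) g=4 f=6, (2,0) g=2 f=8, (2,2) g=2 f=6, (3,2) g=1 f=6, (4,1) g=1 f=8]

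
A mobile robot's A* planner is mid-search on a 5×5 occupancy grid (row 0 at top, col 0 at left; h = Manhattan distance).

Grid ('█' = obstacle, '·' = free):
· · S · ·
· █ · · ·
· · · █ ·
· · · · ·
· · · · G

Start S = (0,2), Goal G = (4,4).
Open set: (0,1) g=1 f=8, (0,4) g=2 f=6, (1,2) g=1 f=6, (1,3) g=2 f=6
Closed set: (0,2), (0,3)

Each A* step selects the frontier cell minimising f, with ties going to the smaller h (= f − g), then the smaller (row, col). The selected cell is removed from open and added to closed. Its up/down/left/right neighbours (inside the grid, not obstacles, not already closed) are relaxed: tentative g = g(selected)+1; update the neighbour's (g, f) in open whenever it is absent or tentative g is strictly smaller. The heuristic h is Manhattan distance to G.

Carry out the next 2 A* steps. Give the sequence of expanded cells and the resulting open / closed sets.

order=[(0,4) → (1,4)]; open=[(0,1) g=1 f=8, (1,2) g=1 f=6, (1,3) g=2 f=6, (2,4) g=4 f=6]; closed=[(0,2), (0,3), (0,4), (1,4)]

step 1: expand (0,4) (f=6, h=4) → closed; open now [(0,1) g=1 f=8, (1,2) g=1 f=6, (1,3) g=2 f=6, (1,4) g=3 f=6]
step 2: expand (1,4) (f=6, h=3) → closed; open now [(0,1) g=1 f=8, (1,2) g=1 f=6, (1,3) g=2 f=6, (2,4) g=4 f=6]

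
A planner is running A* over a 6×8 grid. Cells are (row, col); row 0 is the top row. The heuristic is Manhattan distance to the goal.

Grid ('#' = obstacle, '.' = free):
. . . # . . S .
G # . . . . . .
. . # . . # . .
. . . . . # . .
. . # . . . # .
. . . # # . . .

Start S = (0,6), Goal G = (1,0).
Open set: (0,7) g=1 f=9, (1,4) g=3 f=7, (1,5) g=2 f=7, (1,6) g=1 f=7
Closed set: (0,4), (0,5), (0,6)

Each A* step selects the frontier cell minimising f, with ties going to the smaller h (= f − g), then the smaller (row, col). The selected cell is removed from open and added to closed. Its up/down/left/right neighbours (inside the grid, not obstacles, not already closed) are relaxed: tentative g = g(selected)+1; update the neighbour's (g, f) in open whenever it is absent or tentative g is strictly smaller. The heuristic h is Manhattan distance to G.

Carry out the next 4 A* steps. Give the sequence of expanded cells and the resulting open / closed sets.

order=[(1,4) → (1,3) → (1,2) → (1,5)]; open=[(0,2) g=6 f=9, (0,7) g=1 f=9, (1,6) g=1 f=7, (2,3) g=5 f=9, (2,4) g=4 f=9]; closed=[(0,4), (0,5), (0,6), (1,2), (1,3), (1,4), (1,5)]

step 1: expand (1,4) (f=7, h=4) → closed; open now [(0,7) g=1 f=9, (1,3) g=4 f=7, (1,5) g=2 f=7, (1,6) g=1 f=7, (2,4) g=4 f=9]
step 2: expand (1,3) (f=7, h=3) → closed; open now [(0,7) g=1 f=9, (1,2) g=5 f=7, (1,5) g=2 f=7, (1,6) g=1 f=7, (2,3) g=5 f=9, (2,4) g=4 f=9]
step 3: expand (1,2) (f=7, h=2) → closed; open now [(0,2) g=6 f=9, (0,7) g=1 f=9, (1,5) g=2 f=7, (1,6) g=1 f=7, (2,3) g=5 f=9, (2,4) g=4 f=9]
step 4: expand (1,5) (f=7, h=5) → closed; open now [(0,2) g=6 f=9, (0,7) g=1 f=9, (1,6) g=1 f=7, (2,3) g=5 f=9, (2,4) g=4 f=9]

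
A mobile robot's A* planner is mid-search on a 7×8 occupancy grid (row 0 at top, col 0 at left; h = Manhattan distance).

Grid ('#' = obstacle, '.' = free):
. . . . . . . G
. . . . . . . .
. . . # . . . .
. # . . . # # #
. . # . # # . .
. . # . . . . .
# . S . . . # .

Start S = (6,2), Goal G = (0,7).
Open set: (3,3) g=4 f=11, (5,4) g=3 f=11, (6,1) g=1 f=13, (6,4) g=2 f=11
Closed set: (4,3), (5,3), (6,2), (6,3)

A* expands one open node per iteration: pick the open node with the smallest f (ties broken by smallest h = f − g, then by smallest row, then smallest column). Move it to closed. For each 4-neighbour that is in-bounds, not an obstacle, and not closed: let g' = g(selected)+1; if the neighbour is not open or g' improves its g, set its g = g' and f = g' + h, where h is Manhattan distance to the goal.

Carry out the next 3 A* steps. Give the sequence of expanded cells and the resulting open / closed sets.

step 1: expand (3,3) (f=11, h=7) → closed; open now [(3,2) g=5 f=13, (3,4) g=5 f=11, (5,4) g=3 f=11, (6,1) g=1 f=13, (6,4) g=2 f=11]
step 2: expand (3,4) (f=11, h=6) → closed; open now [(2,4) g=6 f=11, (3,2) g=5 f=13, (5,4) g=3 f=11, (6,1) g=1 f=13, (6,4) g=2 f=11]
step 3: expand (2,4) (f=11, h=5) → closed; open now [(1,4) g=7 f=11, (2,5) g=7 f=11, (3,2) g=5 f=13, (5,4) g=3 f=11, (6,1) g=1 f=13, (6,4) g=2 f=11]

order=[(3,3) → (3,4) → (2,4)]; open=[(1,4) g=7 f=11, (2,5) g=7 f=11, (3,2) g=5 f=13, (5,4) g=3 f=11, (6,1) g=1 f=13, (6,4) g=2 f=11]; closed=[(2,4), (3,3), (3,4), (4,3), (5,3), (6,2), (6,3)]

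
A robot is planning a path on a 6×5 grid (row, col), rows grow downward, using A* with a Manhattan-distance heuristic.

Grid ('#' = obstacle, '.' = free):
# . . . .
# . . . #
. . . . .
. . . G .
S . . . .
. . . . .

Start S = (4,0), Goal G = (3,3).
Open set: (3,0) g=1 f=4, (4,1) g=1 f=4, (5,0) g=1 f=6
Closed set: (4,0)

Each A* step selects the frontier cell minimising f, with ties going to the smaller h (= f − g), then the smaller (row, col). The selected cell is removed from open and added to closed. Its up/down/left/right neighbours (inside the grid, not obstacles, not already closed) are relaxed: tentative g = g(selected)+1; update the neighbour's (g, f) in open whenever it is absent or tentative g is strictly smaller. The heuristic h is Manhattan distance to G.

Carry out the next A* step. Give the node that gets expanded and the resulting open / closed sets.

step 1: expand (3,0) (f=4, h=3) → closed; open now [(2,0) g=2 f=6, (3,1) g=2 f=4, (4,1) g=1 f=4, (5,0) g=1 f=6]

expanded=(3,0); open=[(2,0) g=2 f=6, (3,1) g=2 f=4, (4,1) g=1 f=4, (5,0) g=1 f=6]; closed=[(3,0), (4,0)]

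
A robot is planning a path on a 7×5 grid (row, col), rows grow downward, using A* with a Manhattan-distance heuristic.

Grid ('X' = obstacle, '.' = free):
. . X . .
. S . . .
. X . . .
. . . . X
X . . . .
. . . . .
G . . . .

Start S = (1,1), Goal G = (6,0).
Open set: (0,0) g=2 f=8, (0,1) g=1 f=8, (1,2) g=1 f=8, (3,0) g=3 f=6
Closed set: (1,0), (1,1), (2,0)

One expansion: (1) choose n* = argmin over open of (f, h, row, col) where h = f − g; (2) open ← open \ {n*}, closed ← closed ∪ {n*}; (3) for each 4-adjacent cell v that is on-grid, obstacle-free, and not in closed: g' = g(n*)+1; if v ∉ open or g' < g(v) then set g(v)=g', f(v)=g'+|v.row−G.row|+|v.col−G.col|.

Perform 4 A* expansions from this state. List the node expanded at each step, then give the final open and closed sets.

order=[(3,0) → (3,1) → (4,1) → (5,1)]; open=[(0,0) g=2 f=8, (0,1) g=1 f=8, (1,2) g=1 f=8, (3,2) g=5 f=10, (4,2) g=6 f=10, (5,0) g=7 f=8, (5,2) g=7 f=10, (6,1) g=7 f=8]; closed=[(1,0), (1,1), (2,0), (3,0), (3,1), (4,1), (5,1)]

step 1: expand (3,0) (f=6, h=3) → closed; open now [(0,0) g=2 f=8, (0,1) g=1 f=8, (1,2) g=1 f=8, (3,1) g=4 f=8]
step 2: expand (3,1) (f=8, h=4) → closed; open now [(0,0) g=2 f=8, (0,1) g=1 f=8, (1,2) g=1 f=8, (3,2) g=5 f=10, (4,1) g=5 f=8]
step 3: expand (4,1) (f=8, h=3) → closed; open now [(0,0) g=2 f=8, (0,1) g=1 f=8, (1,2) g=1 f=8, (3,2) g=5 f=10, (4,2) g=6 f=10, (5,1) g=6 f=8]
step 4: expand (5,1) (f=8, h=2) → closed; open now [(0,0) g=2 f=8, (0,1) g=1 f=8, (1,2) g=1 f=8, (3,2) g=5 f=10, (4,2) g=6 f=10, (5,0) g=7 f=8, (5,2) g=7 f=10, (6,1) g=7 f=8]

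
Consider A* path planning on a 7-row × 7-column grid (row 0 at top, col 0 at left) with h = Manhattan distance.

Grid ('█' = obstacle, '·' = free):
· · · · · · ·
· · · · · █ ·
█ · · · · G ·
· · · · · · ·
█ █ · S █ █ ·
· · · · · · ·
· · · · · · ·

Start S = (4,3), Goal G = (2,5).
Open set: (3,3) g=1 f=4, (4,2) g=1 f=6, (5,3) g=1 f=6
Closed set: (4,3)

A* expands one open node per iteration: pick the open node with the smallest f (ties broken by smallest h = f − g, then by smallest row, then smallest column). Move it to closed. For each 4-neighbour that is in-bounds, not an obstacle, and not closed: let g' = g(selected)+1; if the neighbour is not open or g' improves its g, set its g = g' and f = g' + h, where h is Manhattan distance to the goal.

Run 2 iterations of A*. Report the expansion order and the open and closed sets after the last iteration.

order=[(3,3) → (2,3)]; open=[(1,3) g=3 f=6, (2,2) g=3 f=6, (2,4) g=3 f=4, (3,2) g=2 f=6, (3,4) g=2 f=4, (4,2) g=1 f=6, (5,3) g=1 f=6]; closed=[(2,3), (3,3), (4,3)]

step 1: expand (3,3) (f=4, h=3) → closed; open now [(2,3) g=2 f=4, (3,2) g=2 f=6, (3,4) g=2 f=4, (4,2) g=1 f=6, (5,3) g=1 f=6]
step 2: expand (2,3) (f=4, h=2) → closed; open now [(1,3) g=3 f=6, (2,2) g=3 f=6, (2,4) g=3 f=4, (3,2) g=2 f=6, (3,4) g=2 f=4, (4,2) g=1 f=6, (5,3) g=1 f=6]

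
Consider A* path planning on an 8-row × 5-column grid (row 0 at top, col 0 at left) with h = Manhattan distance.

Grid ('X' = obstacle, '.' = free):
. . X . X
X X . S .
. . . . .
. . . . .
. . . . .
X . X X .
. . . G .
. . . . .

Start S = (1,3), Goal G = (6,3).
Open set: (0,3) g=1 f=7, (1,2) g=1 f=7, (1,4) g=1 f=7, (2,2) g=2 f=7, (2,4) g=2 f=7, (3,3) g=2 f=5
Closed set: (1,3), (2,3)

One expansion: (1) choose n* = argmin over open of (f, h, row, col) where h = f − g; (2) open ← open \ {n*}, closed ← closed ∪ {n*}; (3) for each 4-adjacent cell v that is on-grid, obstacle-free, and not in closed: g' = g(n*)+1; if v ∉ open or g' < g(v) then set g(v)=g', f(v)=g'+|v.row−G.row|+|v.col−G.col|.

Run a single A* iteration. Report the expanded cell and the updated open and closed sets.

expanded=(3,3); open=[(0,3) g=1 f=7, (1,2) g=1 f=7, (1,4) g=1 f=7, (2,2) g=2 f=7, (2,4) g=2 f=7, (3,2) g=3 f=7, (3,4) g=3 f=7, (4,3) g=3 f=5]; closed=[(1,3), (2,3), (3,3)]

step 1: expand (3,3) (f=5, h=3) → closed; open now [(0,3) g=1 f=7, (1,2) g=1 f=7, (1,4) g=1 f=7, (2,2) g=2 f=7, (2,4) g=2 f=7, (3,2) g=3 f=7, (3,4) g=3 f=7, (4,3) g=3 f=5]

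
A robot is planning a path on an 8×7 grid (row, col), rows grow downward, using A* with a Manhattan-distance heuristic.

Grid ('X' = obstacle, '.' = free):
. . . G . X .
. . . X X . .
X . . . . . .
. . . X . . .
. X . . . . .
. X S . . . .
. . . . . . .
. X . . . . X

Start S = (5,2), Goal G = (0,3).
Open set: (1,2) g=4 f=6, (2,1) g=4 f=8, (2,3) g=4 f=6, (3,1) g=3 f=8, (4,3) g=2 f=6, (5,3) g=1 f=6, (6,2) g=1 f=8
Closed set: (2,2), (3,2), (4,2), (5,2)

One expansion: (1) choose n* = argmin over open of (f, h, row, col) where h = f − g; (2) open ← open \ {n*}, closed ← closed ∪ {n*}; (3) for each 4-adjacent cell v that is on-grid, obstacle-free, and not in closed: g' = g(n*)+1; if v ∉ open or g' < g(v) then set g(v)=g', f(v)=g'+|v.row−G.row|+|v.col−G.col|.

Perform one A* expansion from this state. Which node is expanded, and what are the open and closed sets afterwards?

step 1: expand (1,2) (f=6, h=2) → closed; open now [(0,2) g=5 f=6, (1,1) g=5 f=8, (2,1) g=4 f=8, (2,3) g=4 f=6, (3,1) g=3 f=8, (4,3) g=2 f=6, (5,3) g=1 f=6, (6,2) g=1 f=8]

expanded=(1,2); open=[(0,2) g=5 f=6, (1,1) g=5 f=8, (2,1) g=4 f=8, (2,3) g=4 f=6, (3,1) g=3 f=8, (4,3) g=2 f=6, (5,3) g=1 f=6, (6,2) g=1 f=8]; closed=[(1,2), (2,2), (3,2), (4,2), (5,2)]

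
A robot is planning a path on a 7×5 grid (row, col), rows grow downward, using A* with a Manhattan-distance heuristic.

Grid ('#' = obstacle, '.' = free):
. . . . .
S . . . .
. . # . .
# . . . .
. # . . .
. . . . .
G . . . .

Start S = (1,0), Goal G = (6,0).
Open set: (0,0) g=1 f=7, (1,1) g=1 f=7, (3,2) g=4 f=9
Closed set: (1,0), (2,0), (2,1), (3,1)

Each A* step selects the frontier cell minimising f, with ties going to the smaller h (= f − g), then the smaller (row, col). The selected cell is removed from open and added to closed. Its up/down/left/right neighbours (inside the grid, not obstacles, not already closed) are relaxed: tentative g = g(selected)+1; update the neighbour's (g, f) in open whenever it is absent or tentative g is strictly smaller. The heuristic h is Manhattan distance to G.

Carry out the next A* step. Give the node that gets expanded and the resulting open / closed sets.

step 1: expand (0,0) (f=7, h=6) → closed; open now [(0,1) g=2 f=9, (1,1) g=1 f=7, (3,2) g=4 f=9]

expanded=(0,0); open=[(0,1) g=2 f=9, (1,1) g=1 f=7, (3,2) g=4 f=9]; closed=[(0,0), (1,0), (2,0), (2,1), (3,1)]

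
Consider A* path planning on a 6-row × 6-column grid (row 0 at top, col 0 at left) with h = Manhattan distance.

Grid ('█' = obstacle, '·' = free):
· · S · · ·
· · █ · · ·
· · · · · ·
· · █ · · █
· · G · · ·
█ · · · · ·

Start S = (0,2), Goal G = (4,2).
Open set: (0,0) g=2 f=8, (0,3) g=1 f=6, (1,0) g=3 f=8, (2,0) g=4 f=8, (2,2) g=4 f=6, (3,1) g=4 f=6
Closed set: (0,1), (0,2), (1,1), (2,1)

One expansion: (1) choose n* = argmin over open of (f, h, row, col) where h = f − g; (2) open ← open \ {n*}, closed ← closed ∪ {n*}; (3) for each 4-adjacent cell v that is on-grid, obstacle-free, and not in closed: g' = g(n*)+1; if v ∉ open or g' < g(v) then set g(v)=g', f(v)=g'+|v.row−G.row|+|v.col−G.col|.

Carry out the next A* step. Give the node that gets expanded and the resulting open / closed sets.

expanded=(2,2); open=[(0,0) g=2 f=8, (0,3) g=1 f=6, (1,0) g=3 f=8, (2,0) g=4 f=8, (2,3) g=5 f=8, (3,1) g=4 f=6]; closed=[(0,1), (0,2), (1,1), (2,1), (2,2)]

step 1: expand (2,2) (f=6, h=2) → closed; open now [(0,0) g=2 f=8, (0,3) g=1 f=6, (1,0) g=3 f=8, (2,0) g=4 f=8, (2,3) g=5 f=8, (3,1) g=4 f=6]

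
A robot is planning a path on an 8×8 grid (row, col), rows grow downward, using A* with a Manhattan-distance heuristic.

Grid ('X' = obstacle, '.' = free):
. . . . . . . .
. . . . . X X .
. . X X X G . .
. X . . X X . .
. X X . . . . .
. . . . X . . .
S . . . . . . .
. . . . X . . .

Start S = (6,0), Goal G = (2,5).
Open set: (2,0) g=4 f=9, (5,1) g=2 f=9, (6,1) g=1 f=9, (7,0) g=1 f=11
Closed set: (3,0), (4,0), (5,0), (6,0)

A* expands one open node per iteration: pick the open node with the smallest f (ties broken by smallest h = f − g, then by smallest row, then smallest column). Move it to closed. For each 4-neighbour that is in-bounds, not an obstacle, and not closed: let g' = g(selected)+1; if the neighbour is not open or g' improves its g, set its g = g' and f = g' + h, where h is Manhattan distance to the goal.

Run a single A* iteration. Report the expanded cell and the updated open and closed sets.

expanded=(2,0); open=[(1,0) g=5 f=11, (2,1) g=5 f=9, (5,1) g=2 f=9, (6,1) g=1 f=9, (7,0) g=1 f=11]; closed=[(2,0), (3,0), (4,0), (5,0), (6,0)]

step 1: expand (2,0) (f=9, h=5) → closed; open now [(1,0) g=5 f=11, (2,1) g=5 f=9, (5,1) g=2 f=9, (6,1) g=1 f=9, (7,0) g=1 f=11]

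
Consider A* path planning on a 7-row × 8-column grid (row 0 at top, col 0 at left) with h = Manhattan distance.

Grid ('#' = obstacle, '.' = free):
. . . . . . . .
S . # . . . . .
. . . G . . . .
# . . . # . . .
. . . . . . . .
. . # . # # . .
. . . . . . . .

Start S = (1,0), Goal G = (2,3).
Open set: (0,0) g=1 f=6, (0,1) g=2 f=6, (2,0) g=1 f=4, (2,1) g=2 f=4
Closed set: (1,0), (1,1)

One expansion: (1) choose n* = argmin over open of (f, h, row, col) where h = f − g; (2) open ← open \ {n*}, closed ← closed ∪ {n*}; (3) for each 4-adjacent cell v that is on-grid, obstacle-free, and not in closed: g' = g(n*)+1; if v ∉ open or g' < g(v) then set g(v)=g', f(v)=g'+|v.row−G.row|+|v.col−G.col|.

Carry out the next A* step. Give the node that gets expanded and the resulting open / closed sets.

step 1: expand (2,1) (f=4, h=2) → closed; open now [(0,0) g=1 f=6, (0,1) g=2 f=6, (2,0) g=1 f=4, (2,2) g=3 f=4, (3,1) g=3 f=6]

expanded=(2,1); open=[(0,0) g=1 f=6, (0,1) g=2 f=6, (2,0) g=1 f=4, (2,2) g=3 f=4, (3,1) g=3 f=6]; closed=[(1,0), (1,1), (2,1)]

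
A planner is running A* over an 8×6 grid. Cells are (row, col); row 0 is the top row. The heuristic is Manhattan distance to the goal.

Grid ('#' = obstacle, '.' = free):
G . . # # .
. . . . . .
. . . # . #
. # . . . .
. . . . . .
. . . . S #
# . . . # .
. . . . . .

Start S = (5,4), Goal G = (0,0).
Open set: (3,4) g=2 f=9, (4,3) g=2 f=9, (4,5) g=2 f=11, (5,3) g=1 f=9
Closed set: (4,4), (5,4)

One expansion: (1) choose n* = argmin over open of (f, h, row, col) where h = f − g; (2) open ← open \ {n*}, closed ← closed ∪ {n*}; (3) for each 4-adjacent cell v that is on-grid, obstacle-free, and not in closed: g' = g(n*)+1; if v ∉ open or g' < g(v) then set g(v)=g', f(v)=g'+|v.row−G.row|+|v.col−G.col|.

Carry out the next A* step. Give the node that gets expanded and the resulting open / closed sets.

expanded=(3,4); open=[(2,4) g=3 f=9, (3,3) g=3 f=9, (3,5) g=3 f=11, (4,3) g=2 f=9, (4,5) g=2 f=11, (5,3) g=1 f=9]; closed=[(3,4), (4,4), (5,4)]

step 1: expand (3,4) (f=9, h=7) → closed; open now [(2,4) g=3 f=9, (3,3) g=3 f=9, (3,5) g=3 f=11, (4,3) g=2 f=9, (4,5) g=2 f=11, (5,3) g=1 f=9]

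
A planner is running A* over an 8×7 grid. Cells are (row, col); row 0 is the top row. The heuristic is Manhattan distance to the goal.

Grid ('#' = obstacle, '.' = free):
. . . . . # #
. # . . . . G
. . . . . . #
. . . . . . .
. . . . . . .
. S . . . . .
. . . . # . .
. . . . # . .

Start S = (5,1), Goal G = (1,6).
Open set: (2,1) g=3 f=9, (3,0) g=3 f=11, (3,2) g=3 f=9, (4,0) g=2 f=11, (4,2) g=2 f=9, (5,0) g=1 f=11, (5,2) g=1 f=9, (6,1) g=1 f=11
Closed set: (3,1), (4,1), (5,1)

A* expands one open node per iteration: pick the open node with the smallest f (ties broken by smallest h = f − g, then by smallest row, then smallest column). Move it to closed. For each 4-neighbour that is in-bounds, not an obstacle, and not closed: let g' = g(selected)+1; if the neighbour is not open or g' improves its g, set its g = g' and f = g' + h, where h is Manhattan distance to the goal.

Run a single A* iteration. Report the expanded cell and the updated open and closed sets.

expanded=(2,1); open=[(2,0) g=4 f=11, (2,2) g=4 f=9, (3,0) g=3 f=11, (3,2) g=3 f=9, (4,0) g=2 f=11, (4,2) g=2 f=9, (5,0) g=1 f=11, (5,2) g=1 f=9, (6,1) g=1 f=11]; closed=[(2,1), (3,1), (4,1), (5,1)]

step 1: expand (2,1) (f=9, h=6) → closed; open now [(2,0) g=4 f=11, (2,2) g=4 f=9, (3,0) g=3 f=11, (3,2) g=3 f=9, (4,0) g=2 f=11, (4,2) g=2 f=9, (5,0) g=1 f=11, (5,2) g=1 f=9, (6,1) g=1 f=11]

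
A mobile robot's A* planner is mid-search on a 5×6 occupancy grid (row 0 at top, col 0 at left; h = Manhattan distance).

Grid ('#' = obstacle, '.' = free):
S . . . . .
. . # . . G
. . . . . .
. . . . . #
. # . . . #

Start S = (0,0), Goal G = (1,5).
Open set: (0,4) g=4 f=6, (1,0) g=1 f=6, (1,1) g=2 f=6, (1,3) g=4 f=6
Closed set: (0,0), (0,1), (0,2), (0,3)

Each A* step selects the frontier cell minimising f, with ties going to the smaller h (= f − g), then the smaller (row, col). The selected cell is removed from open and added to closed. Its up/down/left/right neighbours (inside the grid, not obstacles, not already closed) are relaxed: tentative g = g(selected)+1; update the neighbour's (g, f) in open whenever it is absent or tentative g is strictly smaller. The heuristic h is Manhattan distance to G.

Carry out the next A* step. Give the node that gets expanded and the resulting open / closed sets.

expanded=(0,4); open=[(0,5) g=5 f=6, (1,0) g=1 f=6, (1,1) g=2 f=6, (1,3) g=4 f=6, (1,4) g=5 f=6]; closed=[(0,0), (0,1), (0,2), (0,3), (0,4)]

step 1: expand (0,4) (f=6, h=2) → closed; open now [(0,5) g=5 f=6, (1,0) g=1 f=6, (1,1) g=2 f=6, (1,3) g=4 f=6, (1,4) g=5 f=6]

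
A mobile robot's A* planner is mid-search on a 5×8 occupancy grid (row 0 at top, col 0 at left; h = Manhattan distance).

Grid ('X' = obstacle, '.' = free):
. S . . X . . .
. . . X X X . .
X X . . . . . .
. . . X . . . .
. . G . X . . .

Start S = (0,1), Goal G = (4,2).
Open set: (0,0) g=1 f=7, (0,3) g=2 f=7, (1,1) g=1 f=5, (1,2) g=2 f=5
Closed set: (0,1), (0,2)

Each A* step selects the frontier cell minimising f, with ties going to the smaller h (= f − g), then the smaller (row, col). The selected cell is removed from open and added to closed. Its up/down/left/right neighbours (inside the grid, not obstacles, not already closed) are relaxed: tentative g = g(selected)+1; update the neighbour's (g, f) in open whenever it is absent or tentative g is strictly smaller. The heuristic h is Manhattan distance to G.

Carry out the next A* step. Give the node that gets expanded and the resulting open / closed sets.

expanded=(1,2); open=[(0,0) g=1 f=7, (0,3) g=2 f=7, (1,1) g=1 f=5, (2,2) g=3 f=5]; closed=[(0,1), (0,2), (1,2)]

step 1: expand (1,2) (f=5, h=3) → closed; open now [(0,0) g=1 f=7, (0,3) g=2 f=7, (1,1) g=1 f=5, (2,2) g=3 f=5]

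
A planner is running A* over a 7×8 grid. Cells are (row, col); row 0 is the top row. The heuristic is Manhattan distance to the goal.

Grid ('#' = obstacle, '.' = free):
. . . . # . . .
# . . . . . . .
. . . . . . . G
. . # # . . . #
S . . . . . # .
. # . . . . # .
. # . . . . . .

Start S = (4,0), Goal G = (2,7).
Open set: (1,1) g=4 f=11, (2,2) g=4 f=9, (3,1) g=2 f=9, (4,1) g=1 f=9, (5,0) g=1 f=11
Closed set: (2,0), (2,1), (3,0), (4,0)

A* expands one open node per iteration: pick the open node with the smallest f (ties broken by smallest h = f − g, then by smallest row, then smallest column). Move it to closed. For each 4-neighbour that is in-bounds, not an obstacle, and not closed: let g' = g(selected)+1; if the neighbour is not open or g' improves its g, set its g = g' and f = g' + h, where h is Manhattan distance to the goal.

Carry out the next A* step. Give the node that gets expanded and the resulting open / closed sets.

step 1: expand (2,2) (f=9, h=5) → closed; open now [(1,1) g=4 f=11, (1,2) g=5 f=11, (2,3) g=5 f=9, (3,1) g=2 f=9, (4,1) g=1 f=9, (5,0) g=1 f=11]

expanded=(2,2); open=[(1,1) g=4 f=11, (1,2) g=5 f=11, (2,3) g=5 f=9, (3,1) g=2 f=9, (4,1) g=1 f=9, (5,0) g=1 f=11]; closed=[(2,0), (2,1), (2,2), (3,0), (4,0)]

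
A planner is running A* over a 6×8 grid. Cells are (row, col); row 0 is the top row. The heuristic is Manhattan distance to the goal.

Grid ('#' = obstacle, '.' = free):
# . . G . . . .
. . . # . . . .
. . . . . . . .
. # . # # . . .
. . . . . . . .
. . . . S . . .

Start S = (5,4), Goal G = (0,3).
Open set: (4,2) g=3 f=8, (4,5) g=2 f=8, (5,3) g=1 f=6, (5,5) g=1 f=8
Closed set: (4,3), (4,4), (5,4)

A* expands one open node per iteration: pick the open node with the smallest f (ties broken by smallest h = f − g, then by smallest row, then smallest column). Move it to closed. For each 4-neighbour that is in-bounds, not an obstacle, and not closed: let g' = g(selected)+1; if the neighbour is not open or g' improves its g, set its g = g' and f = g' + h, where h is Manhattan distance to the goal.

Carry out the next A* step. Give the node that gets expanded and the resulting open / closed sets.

step 1: expand (5,3) (f=6, h=5) → closed; open now [(4,2) g=3 f=8, (4,5) g=2 f=8, (5,2) g=2 f=8, (5,5) g=1 f=8]

expanded=(5,3); open=[(4,2) g=3 f=8, (4,5) g=2 f=8, (5,2) g=2 f=8, (5,5) g=1 f=8]; closed=[(4,3), (4,4), (5,3), (5,4)]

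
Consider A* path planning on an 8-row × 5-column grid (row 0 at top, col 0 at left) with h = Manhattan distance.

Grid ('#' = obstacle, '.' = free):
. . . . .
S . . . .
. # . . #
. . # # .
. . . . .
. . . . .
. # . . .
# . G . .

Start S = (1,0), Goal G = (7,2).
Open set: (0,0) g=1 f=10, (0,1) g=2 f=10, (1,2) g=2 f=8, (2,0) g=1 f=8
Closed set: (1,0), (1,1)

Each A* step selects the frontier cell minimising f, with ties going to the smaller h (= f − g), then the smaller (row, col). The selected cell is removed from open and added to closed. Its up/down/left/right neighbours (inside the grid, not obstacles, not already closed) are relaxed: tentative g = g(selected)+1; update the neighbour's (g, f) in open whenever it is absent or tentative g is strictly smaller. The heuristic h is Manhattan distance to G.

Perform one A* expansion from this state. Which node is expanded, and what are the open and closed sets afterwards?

expanded=(1,2); open=[(0,0) g=1 f=10, (0,1) g=2 f=10, (0,2) g=3 f=10, (1,3) g=3 f=10, (2,0) g=1 f=8, (2,2) g=3 f=8]; closed=[(1,0), (1,1), (1,2)]

step 1: expand (1,2) (f=8, h=6) → closed; open now [(0,0) g=1 f=10, (0,1) g=2 f=10, (0,2) g=3 f=10, (1,3) g=3 f=10, (2,0) g=1 f=8, (2,2) g=3 f=8]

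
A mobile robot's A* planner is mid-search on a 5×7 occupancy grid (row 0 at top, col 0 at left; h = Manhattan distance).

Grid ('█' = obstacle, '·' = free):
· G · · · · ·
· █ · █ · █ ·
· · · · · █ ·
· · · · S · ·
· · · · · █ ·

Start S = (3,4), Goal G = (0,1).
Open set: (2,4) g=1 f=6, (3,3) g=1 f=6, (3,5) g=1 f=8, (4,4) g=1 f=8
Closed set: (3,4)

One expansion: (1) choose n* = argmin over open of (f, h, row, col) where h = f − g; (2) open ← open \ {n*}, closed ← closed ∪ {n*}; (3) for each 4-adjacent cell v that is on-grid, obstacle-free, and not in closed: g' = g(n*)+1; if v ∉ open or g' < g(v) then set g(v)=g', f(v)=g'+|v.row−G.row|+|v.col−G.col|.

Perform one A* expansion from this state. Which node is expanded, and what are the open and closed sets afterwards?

step 1: expand (2,4) (f=6, h=5) → closed; open now [(1,4) g=2 f=6, (2,3) g=2 f=6, (3,3) g=1 f=6, (3,5) g=1 f=8, (4,4) g=1 f=8]

expanded=(2,4); open=[(1,4) g=2 f=6, (2,3) g=2 f=6, (3,3) g=1 f=6, (3,5) g=1 f=8, (4,4) g=1 f=8]; closed=[(2,4), (3,4)]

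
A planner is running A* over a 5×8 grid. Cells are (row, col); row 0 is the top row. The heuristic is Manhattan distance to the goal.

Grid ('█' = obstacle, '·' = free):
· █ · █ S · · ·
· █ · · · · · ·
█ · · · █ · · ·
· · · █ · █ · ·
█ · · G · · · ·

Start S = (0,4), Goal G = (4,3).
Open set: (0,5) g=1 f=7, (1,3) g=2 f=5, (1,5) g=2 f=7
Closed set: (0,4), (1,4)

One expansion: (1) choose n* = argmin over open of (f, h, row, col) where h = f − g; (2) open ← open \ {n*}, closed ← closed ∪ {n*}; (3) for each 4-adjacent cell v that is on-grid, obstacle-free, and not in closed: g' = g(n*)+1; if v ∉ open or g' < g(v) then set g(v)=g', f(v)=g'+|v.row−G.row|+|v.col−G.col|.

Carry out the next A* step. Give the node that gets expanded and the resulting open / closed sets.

expanded=(1,3); open=[(0,5) g=1 f=7, (1,2) g=3 f=7, (1,5) g=2 f=7, (2,3) g=3 f=5]; closed=[(0,4), (1,3), (1,4)]

step 1: expand (1,3) (f=5, h=3) → closed; open now [(0,5) g=1 f=7, (1,2) g=3 f=7, (1,5) g=2 f=7, (2,3) g=3 f=5]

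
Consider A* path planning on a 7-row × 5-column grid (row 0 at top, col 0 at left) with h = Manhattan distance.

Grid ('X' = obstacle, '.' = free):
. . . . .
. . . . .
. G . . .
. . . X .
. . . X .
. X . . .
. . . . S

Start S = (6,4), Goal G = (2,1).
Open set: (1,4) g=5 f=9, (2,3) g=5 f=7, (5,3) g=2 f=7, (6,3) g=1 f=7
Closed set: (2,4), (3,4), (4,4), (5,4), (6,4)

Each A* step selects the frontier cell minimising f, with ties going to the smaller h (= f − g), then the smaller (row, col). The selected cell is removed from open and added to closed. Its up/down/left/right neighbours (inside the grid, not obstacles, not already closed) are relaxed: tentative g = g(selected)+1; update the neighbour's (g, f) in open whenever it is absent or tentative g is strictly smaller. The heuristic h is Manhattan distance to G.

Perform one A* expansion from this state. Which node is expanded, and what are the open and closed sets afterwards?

step 1: expand (2,3) (f=7, h=2) → closed; open now [(1,3) g=6 f=9, (1,4) g=5 f=9, (2,2) g=6 f=7, (5,3) g=2 f=7, (6,3) g=1 f=7]

expanded=(2,3); open=[(1,3) g=6 f=9, (1,4) g=5 f=9, (2,2) g=6 f=7, (5,3) g=2 f=7, (6,3) g=1 f=7]; closed=[(2,3), (2,4), (3,4), (4,4), (5,4), (6,4)]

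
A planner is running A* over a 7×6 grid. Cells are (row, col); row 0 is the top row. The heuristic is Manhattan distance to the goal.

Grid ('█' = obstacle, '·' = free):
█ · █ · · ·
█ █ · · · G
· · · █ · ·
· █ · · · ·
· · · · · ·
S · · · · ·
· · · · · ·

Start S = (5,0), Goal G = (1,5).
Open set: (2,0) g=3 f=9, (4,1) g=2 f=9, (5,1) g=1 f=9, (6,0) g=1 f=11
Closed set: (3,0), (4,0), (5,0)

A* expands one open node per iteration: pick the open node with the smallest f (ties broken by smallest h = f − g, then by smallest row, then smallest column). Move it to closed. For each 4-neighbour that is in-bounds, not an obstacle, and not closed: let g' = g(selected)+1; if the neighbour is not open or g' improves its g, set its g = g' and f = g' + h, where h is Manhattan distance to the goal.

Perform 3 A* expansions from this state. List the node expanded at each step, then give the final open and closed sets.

order=[(2,0) → (2,1) → (2,2)]; open=[(1,2) g=6 f=9, (3,2) g=6 f=11, (4,1) g=2 f=9, (5,1) g=1 f=9, (6,0) g=1 f=11]; closed=[(2,0), (2,1), (2,2), (3,0), (4,0), (5,0)]

step 1: expand (2,0) (f=9, h=6) → closed; open now [(2,1) g=4 f=9, (4,1) g=2 f=9, (5,1) g=1 f=9, (6,0) g=1 f=11]
step 2: expand (2,1) (f=9, h=5) → closed; open now [(2,2) g=5 f=9, (4,1) g=2 f=9, (5,1) g=1 f=9, (6,0) g=1 f=11]
step 3: expand (2,2) (f=9, h=4) → closed; open now [(1,2) g=6 f=9, (3,2) g=6 f=11, (4,1) g=2 f=9, (5,1) g=1 f=9, (6,0) g=1 f=11]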